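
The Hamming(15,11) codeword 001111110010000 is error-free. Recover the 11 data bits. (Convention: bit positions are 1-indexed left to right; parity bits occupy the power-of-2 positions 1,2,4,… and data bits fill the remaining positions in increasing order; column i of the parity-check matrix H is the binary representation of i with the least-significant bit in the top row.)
Parity bits occupy power-of-2 positions; data bits are at positions {3,5,6,7,9,10,11,12,13,14,15} (1-indexed).
Extract: c[3]=1 c[5]=1 c[6]=1 c[7]=1 c[9]=0 c[10]=0 c[11]=1 c[12]=0 c[13]=0 c[14]=0 c[15]=0
Data = 11110010000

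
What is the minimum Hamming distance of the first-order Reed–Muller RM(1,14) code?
d_min = 8192 (RM(1,14) has length 16384 and minimum distance 2^(m−1) = 8192).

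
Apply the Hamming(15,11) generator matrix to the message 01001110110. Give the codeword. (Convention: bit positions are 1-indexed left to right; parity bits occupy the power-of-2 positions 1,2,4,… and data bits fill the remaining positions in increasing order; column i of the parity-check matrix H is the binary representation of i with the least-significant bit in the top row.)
Codeword c = d · G (mod 2), d = 01001110110:
  c[0] = d·G[:,0] = (01001110110)·(11011010101) mod 2 = 0+1+0+0+1+0+1+0+1+0+0 mod 2 = 0
  c[1] = d·G[:,1] = (01001110110)·(10110110011) mod 2 = 0+0+0+0+0+1+1+0+0+1+0 mod 2 = 1
  c[2] = d·G[:,2] = (01001110110)·(10000000000) mod 2 = 0+0+0+0+0+0+0+0+0+0+0 mod 2 = 0
  c[3] = d·G[:,3] = (01001110110)·(01110001111) mod 2 = 0+1+0+0+0+0+0+0+1+1+0 mod 2 = 1
  c[4] = d·G[:,4] = (01001110110)·(01000000000) mod 2 = 0+1+0+0+0+0+0+0+0+0+0 mod 2 = 1
  c[5] = d·G[:,5] = (01001110110)·(00100000000) mod 2 = 0+0+0+0+0+0+0+0+0+0+0 mod 2 = 0
  c[6] = d·G[:,6] = (01001110110)·(00010000000) mod 2 = 0+0+0+0+0+0+0+0+0+0+0 mod 2 = 0
  c[7] = d·G[:,7] = (01001110110)·(00001111111) mod 2 = 0+0+0+0+1+1+1+0+1+1+0 mod 2 = 1
  c[8] = d·G[:,8] = (01001110110)·(00001000000) mod 2 = 0+0+0+0+1+0+0+0+0+0+0 mod 2 = 1
  c[9] = d·G[:,9] = (01001110110)·(00000100000) mod 2 = 0+0+0+0+0+1+0+0+0+0+0 mod 2 = 1
  c[10] = d·G[:,10] = (01001110110)·(00000010000) mod 2 = 0+0+0+0+0+0+1+0+0+0+0 mod 2 = 1
  c[11] = d·G[:,11] = (01001110110)·(00000001000) mod 2 = 0+0+0+0+0+0+0+0+0+0+0 mod 2 = 0
  c[12] = d·G[:,12] = (01001110110)·(00000000100) mod 2 = 0+0+0+0+0+0+0+0+1+0+0 mod 2 = 1
  c[13] = d·G[:,13] = (01001110110)·(00000000010) mod 2 = 0+0+0+0+0+0+0+0+0+1+0 mod 2 = 1
  c[14] = d·G[:,14] = (01001110110)·(00000000001) mod 2 = 0+0+0+0+0+0+0+0+0+0+0 mod 2 = 0
Codeword = 010110011110110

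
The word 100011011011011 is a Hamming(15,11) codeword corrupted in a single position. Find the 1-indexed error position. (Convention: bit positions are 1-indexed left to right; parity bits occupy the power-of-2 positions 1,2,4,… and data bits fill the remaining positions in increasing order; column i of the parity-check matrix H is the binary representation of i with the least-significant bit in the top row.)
Syndrome s = H · r^T (mod 2), r = 100011011011011:
  s[0] = (101010101010101)·(100011011011011) mod 2 = 1+0+0+0+1+0+0+0+1+0+1+0+0+0+1 mod 2 = 1
  s[1] = (011001100110011)·(100011011011011) mod 2 = 0+0+0+0+0+1+0+0+0+0+1+0+0+1+1 mod 2 = 0
  s[2] = (000111100001111)·(100011011011011) mod 2 = 0+0+0+0+1+1+0+0+0+0+0+1+0+1+1 mod 2 = 1
  s[3] = (000000011111111)·(100011011011011) mod 2 = 0+0+0+0+0+0+0+1+1+0+1+1+0+1+1 mod 2 = 0
Syndrome = 1010
Column i of H is the binary representation of i, so the syndrome is the binary index of the flipped bit.
Read s = 1010 with s[0] as LSB: 1·2^0 + 0·2^1 + 1·2^2 + 0·2^3 = 5.
Error is at bit position 5.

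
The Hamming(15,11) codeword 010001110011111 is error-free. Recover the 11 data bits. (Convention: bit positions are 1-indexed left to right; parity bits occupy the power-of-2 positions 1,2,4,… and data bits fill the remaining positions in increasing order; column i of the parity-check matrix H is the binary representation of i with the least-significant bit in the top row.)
Parity bits occupy power-of-2 positions; data bits are at positions {3,5,6,7,9,10,11,12,13,14,15} (1-indexed).
Extract: c[3]=0 c[5]=0 c[6]=1 c[7]=1 c[9]=0 c[10]=0 c[11]=1 c[12]=1 c[13]=1 c[14]=1 c[15]=1
Data = 00110011111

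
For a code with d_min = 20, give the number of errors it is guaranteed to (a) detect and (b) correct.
(a) Detection requires d_min ≥ e+1, so e ≤ d_min − 1 = 19.
(b) Correction requires d_min ≥ 2t+1, so t ≤ ⌊(d_min − 1)/2⌋ = ⌊19/2⌋ = 9.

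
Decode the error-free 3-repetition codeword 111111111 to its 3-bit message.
Split into 3-bit blocks: 111 111 111
Data = 111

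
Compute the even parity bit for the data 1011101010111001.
Sum of data bits: 1+0+1+1+1+0+1+0+1+0+1+1+1+0+0+1 = 10.
10 mod 2 = 0, so parity bit = 0.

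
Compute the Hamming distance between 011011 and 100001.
XOR = 111010, count of 1s = 4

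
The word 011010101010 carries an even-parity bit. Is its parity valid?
Sum of all bits: 0+1+1+0+1+0+1+0+1+0+1+0 = 6; 6 mod 2 = 0. Result is 0 → valid parity.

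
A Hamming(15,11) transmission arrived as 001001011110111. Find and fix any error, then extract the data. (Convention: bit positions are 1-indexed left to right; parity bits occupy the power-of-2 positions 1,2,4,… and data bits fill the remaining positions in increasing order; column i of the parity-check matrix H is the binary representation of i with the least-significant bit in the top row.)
Syndrome s = H · r^T (mod 2), r = 001001011110111:
  s[0] = (101010101010101)·(001001011110111) mod 2 = 0+0+1+0+0+0+0+0+1+0+1+0+1+0+1 mod 2 = 1
  s[1] = (011001100110011)·(001001011110111) mod 2 = 0+0+1+0+0+1+0+0+0+1+1+0+0+1+1 mod 2 = 0
  s[2] = (000111100001111)·(001001011110111) mod 2 = 0+0+0+0+0+1+0+0+0+0+0+0+1+1+1 mod 2 = 0
  s[3] = (000000011111111)·(001001011110111) mod 2 = 0+0+0+0+0+0+0+1+1+1+1+0+1+1+1 mod 2 = 1
Syndrome = 1001
Column 9 of H equals this syndrome → error at bit 9 (1-indexed).
Flip bit 9: 001001011110111 → 001001010110111
Extract data bits at positions {3,5,6,7,9,10,11,12,13,14,15}: 10100110111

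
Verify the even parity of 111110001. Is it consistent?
Sum of all bits: 1+1+1+1+1+0+0+0+1 = 6; 6 mod 2 = 0. Result is 0 → valid parity.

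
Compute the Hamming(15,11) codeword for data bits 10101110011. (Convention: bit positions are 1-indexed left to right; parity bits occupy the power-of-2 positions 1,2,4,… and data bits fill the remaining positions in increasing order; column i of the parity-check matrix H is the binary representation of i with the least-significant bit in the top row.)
Codeword c = d · G (mod 2), d = 10101110011:
  c[0] = d·G[:,0] = (10101110011)·(11011010101) mod 2 = 1+0+0+0+1+0+1+0+0+0+1 mod 2 = 0
  c[1] = d·G[:,1] = (10101110011)·(10110110011) mod 2 = 1+0+1+0+0+1+1+0+0+1+1 mod 2 = 0
  c[2] = d·G[:,2] = (10101110011)·(10000000000) mod 2 = 1+0+0+0+0+0+0+0+0+0+0 mod 2 = 1
  c[3] = d·G[:,3] = (10101110011)·(01110001111) mod 2 = 0+0+1+0+0+0+0+0+0+1+1 mod 2 = 1
  c[4] = d·G[:,4] = (10101110011)·(01000000000) mod 2 = 0+0+0+0+0+0+0+0+0+0+0 mod 2 = 0
  c[5] = d·G[:,5] = (10101110011)·(00100000000) mod 2 = 0+0+1+0+0+0+0+0+0+0+0 mod 2 = 1
  c[6] = d·G[:,6] = (10101110011)·(00010000000) mod 2 = 0+0+0+0+0+0+0+0+0+0+0 mod 2 = 0
  c[7] = d·G[:,7] = (10101110011)·(00001111111) mod 2 = 0+0+0+0+1+1+1+0+0+1+1 mod 2 = 1
  c[8] = d·G[:,8] = (10101110011)·(00001000000) mod 2 = 0+0+0+0+1+0+0+0+0+0+0 mod 2 = 1
  c[9] = d·G[:,9] = (10101110011)·(00000100000) mod 2 = 0+0+0+0+0+1+0+0+0+0+0 mod 2 = 1
  c[10] = d·G[:,10] = (10101110011)·(00000010000) mod 2 = 0+0+0+0+0+0+1+0+0+0+0 mod 2 = 1
  c[11] = d·G[:,11] = (10101110011)·(00000001000) mod 2 = 0+0+0+0+0+0+0+0+0+0+0 mod 2 = 0
  c[12] = d·G[:,12] = (10101110011)·(00000000100) mod 2 = 0+0+0+0+0+0+0+0+0+0+0 mod 2 = 0
  c[13] = d·G[:,13] = (10101110011)·(00000000010) mod 2 = 0+0+0+0+0+0+0+0+0+1+0 mod 2 = 1
  c[14] = d·G[:,14] = (10101110011)·(00000000001) mod 2 = 0+0+0+0+0+0+0+0+0+0+1 mod 2 = 1
Codeword = 001101011110011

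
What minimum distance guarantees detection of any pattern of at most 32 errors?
Detecting e errors requires d_min ≥ e + 1 = 32 + 1 = 33.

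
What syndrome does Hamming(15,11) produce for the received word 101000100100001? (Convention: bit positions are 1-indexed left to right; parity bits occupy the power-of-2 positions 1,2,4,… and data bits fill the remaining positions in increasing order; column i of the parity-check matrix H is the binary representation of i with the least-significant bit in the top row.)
Syndrome s = H · r^T (mod 2), r = 101000100100001:
  s[0] = (101010101010101)·(101000100100001) mod 2 = 1+0+1+0+0+0+1+0+0+0+0+0+0+0+1 mod 2 = 0
  s[1] = (011001100110011)·(101000100100001) mod 2 = 0+0+1+0+0+0+1+0+0+1+0+0+0+0+1 mod 2 = 0
  s[2] = (000111100001111)·(101000100100001) mod 2 = 0+0+0+0+0+0+1+0+0+0+0+0+0+0+1 mod 2 = 0
  s[3] = (000000011111111)·(101000100100001) mod 2 = 0+0+0+0+0+0+0+0+0+1+0+0+0+0+1 mod 2 = 0
Syndrome = 0000
s = 0: no error detected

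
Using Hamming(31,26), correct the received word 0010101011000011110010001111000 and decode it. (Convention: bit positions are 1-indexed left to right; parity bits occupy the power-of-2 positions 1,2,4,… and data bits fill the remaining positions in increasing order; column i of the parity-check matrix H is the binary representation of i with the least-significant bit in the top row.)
Syndrome s = H · r^T (mod 2), r = 0010101011000011110010001111000:
  s[0] = (1010101010101010101010101010101)·(0010101011000011110010001111000) mod 2 = 0+0+1+0+1+0+1+0+1+0+0+0+0+0+1+0+1+0+0+0+1+0+0+0+1+0+1+0+0+0+0 mod 2 = 1
  s[1] = (0110011001100110011001100110011)·(0010101011000011110010001111000) mod 2 = 0+0+1+0+0+0+1+0+0+1+0+0+0+0+1+0+0+1+0+0+0+0+0+0+0+1+1+0+0+0+0 mod 2 = 1
  s[2] = (0001111000011110000111100001111)·(0010101011000011110010001111000) mod 2 = 0+0+0+0+1+0+1+0+0+0+0+0+0+0+1+0+0+0+0+0+1+0+0+0+0+0+0+1+0+0+0 mod 2 = 1
  s[3] = (0000000111111110000000011111111)·(0010101011000011110010001111000) mod 2 = 0+0+0+0+0+0+0+0+1+1+0+0+0+0+1+0+0+0+0+0+0+0+0+0+1+1+1+1+0+0+0 mod 2 = 1
  s[4] = (0000000000000001111111111111111)·(0010101011000011110010001111000) mod 2 = 0+0+0+0+0+0+0+0+0+0+0+0+0+0+0+1+1+1+0+0+1+0+0+0+1+1+1+1+0+0+0 mod 2 = 0
Syndrome = 11110
Column 15 of H equals this syndrome → error at bit 15 (1-indexed).
Flip bit 15: 0010101011000011110010001111000 → 0010101011000001110010001111000
Extract data bits at positions {3,5,6,7,9,10,11,12,13,14,15,17,18,19,20,21,22,23,24,25,26,27,28,29,30,31}: 11011100000110010001111000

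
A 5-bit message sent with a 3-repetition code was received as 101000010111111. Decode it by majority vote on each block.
Split into 3-bit blocks and majority-vote each:
  block 1 = 101: 2 ones, 1 zeros → 1
  block 2 = 000: 0 ones, 3 zeros → 0
  block 3 = 010: 1 ones, 2 zeros → 0
  block 4 = 111: 3 ones, 0 zeros → 1
  block 5 = 111: 3 ones, 0 zeros → 1
Decoded = 10011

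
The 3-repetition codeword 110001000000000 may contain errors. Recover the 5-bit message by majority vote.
Split into 3-bit blocks and majority-vote each:
  block 1 = 110: 2 ones, 1 zeros → 1
  block 2 = 001: 1 ones, 2 zeros → 0
  block 3 = 000: 0 ones, 3 zeros → 0
  block 4 = 000: 0 ones, 3 zeros → 0
  block 5 = 000: 0 ones, 3 zeros → 0
Decoded = 10000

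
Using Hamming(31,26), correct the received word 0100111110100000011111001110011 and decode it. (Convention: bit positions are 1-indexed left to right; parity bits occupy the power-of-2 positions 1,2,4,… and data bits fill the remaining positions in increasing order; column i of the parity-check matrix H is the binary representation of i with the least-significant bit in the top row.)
Syndrome s = H · r^T (mod 2), r = 0100111110100000011111001110011:
  s[0] = (1010101010101010101010101010101)·(0100111110100000011111001110011) mod 2 = 0+0+0+0+1+0+1+0+1+0+1+0+0+0+0+0+0+0+1+0+1+0+0+0+1+0+1+0+0+0+1 mod 2 = 1
  s[1] = (0110011001100110011001100110011)·(0100111110100000011111001110011) mod 2 = 0+1+0+0+0+1+1+0+0+0+1+0+0+0+0+0+0+1+1+0+0+1+0+0+0+1+1+0+0+1+1 mod 2 = 1
  s[2] = (0001111000011110000111100001111)·(0100111110100000011111001110011) mod 2 = 0+0+0+0+1+1+1+0+0+0+0+0+0+0+0+0+0+0+0+1+1+1+0+0+0+0+0+0+0+1+1 mod 2 = 0
  s[3] = (0000000111111110000000011111111)·(0100111110100000011111001110011) mod 2 = 0+0+0+0+0+0+0+1+1+0+1+0+0+0+0+0+0+0+0+0+0+0+0+0+1+1+1+0+0+1+1 mod 2 = 0
  s[4] = (0000000000000001111111111111111)·(0100111110100000011111001110011) mod 2 = 0+0+0+0+0+0+0+0+0+0+0+0+0+0+0+0+0+1+1+1+1+1+0+0+1+1+1+0+0+1+1 mod 2 = 0
Syndrome = 11000
Column 3 of H equals this syndrome → error at bit 3 (1-indexed).
Flip bit 3: 0100111110100000011111001110011 → 0110111110100000011111001110011
Extract data bits at positions {3,5,6,7,9,10,11,12,13,14,15,17,18,19,20,21,22,23,24,25,26,27,28,29,30,31}: 11111010000011111001110011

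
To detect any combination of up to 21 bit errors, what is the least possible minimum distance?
Detecting e errors requires d_min ≥ e + 1 = 21 + 1 = 22.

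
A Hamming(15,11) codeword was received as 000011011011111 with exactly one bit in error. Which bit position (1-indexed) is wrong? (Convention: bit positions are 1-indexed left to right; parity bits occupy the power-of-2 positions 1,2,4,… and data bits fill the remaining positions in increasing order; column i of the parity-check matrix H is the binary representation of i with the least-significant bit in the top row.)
Syndrome s = H · r^T (mod 2), r = 000011011011111:
  s[0] = (101010101010101)·(000011011011111) mod 2 = 0+0+0+0+1+0+0+0+1+0+1+0+1+0+1 mod 2 = 1
  s[1] = (011001100110011)·(000011011011111) mod 2 = 0+0+0+0+0+1+0+0+0+0+1+0+0+1+1 mod 2 = 0
  s[2] = (000111100001111)·(000011011011111) mod 2 = 0+0+0+0+1+1+0+0+0+0+0+1+1+1+1 mod 2 = 0
  s[3] = (000000011111111)·(000011011011111) mod 2 = 0+0+0+0+0+0+0+1+1+0+1+1+1+1+1 mod 2 = 1
Syndrome = 1001
Column i of H is the binary representation of i, so the syndrome is the binary index of the flipped bit.
Read s = 1001 with s[0] as LSB: 1·2^0 + 0·2^1 + 0·2^2 + 1·2^3 = 9.
Error is at bit position 9.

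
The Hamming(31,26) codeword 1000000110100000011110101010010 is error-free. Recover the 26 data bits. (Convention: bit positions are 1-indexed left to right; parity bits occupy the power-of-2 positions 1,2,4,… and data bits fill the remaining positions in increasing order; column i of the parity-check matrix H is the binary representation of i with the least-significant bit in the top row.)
Parity bits occupy power-of-2 positions; data bits are at positions {3,5,6,7,9,10,11,12,13,14,15,17,18,19,20,21,22,23,24,25,26,27,28,29,30,31} (1-indexed).
Extract: c[3]=0 c[5]=0 c[6]=0 c[7]=0 c[9]=1 c[10]=0 c[11]=1 c[12]=0 c[13]=0 c[14]=0 c[15]=0 c[17]=0 c[18]=1 c[19]=1 c[20]=1 c[21]=1 c[22]=0 c[23]=1 c[24]=0 c[25]=1 c[26]=0 c[27]=1 c[28]=0 c[29]=0 c[30]=1 c[31]=0
Data = 00001010000011110101010010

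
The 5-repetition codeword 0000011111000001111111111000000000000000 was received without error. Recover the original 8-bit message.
Split into 5-bit blocks: 00000 11111 00000 11111 11111 00000 00000 00000
Data = 01011000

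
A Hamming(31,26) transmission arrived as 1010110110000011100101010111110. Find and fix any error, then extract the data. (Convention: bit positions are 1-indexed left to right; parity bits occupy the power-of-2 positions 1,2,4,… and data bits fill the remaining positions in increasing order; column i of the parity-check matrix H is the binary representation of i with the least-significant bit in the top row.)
Syndrome s = H · r^T (mod 2), r = 1010110110000011100101010111110:
  s[0] = (1010101010101010101010101010101)·(1010110110000011100101010111110) mod 2 = 1+0+1+0+1+0+0+0+1+0+0+0+0+0+1+0+1+0+0+0+0+0+0+0+0+0+1+0+1+0+0 mod 2 = 0
  s[1] = (0110011001100110011001100110011)·(1010110110000011100101010111110) mod 2 = 0+0+1+0+0+1+0+0+0+0+0+0+0+0+1+0+0+0+0+0+0+1+0+0+0+1+1+0+0+1+0 mod 2 = 1
  s[2] = (0001111000011110000111100001111)·(1010110110000011100101010111110) mod 2 = 0+0+0+0+1+1+0+0+0+0+0+0+0+0+1+0+0+0+0+1+0+1+0+0+0+0+0+1+1+1+0 mod 2 = 0
  s[3] = (0000000111111110000000011111111)·(1010110110000011100101010111110) mod 2 = 0+0+0+0+0+0+0+1+1+0+0+0+0+0+1+0+0+0+0+0+0+0+0+1+0+1+1+1+1+1+0 mod 2 = 1
  s[4] = (0000000000000001111111111111111)·(1010110110000011100101010111110) mod 2 = 0+0+0+0+0+0+0+0+0+0+0+0+0+0+0+1+1+0+0+1+0+1+0+1+0+1+1+1+1+1+0 mod 2 = 0
Syndrome = 01010
Column 10 of H equals this syndrome → error at bit 10 (1-indexed).
Flip bit 10: 1010110110000011100101010111110 → 1010110111000011100101010111110
Extract data bits at positions {3,5,6,7,9,10,11,12,13,14,15,17,18,19,20,21,22,23,24,25,26,27,28,29,30,31}: 11101100001100101010111110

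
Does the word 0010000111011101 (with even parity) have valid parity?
Sum of all bits: 0+0+1+0+0+0+0+1+1+1+0+1+1+1+0+1 = 8; 8 mod 2 = 0. Result is 0 → valid parity.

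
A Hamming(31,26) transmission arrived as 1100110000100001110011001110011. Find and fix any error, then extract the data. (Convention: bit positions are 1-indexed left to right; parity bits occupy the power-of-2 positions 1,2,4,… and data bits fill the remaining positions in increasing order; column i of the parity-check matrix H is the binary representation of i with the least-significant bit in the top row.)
Syndrome s = H · r^T (mod 2), r = 1100110000100001110011001110011:
  s[0] = (1010101010101010101010101010101)·(1100110000100001110011001110011) mod 2 = 1+0+0+0+1+0+0+0+0+0+1+0+0+0+0+0+1+0+0+0+1+0+0+0+1+0+1+0+0+0+1 mod 2 = 0
  s[1] = (0110011001100110011001100110011)·(1100110000100001110011001110011) mod 2 = 0+1+0+0+0+1+0+0+0+0+1+0+0+0+0+0+0+1+0+0+0+1+0+0+0+1+1+0+0+1+1 mod 2 = 1
  s[2] = (0001111000011110000111100001111)·(1100110000100001110011001110011) mod 2 = 0+0+0+0+1+1+0+0+0+0+0+0+0+0+0+0+0+0+0+0+1+1+0+0+0+0+0+0+0+1+1 mod 2 = 0
  s[3] = (0000000111111110000000011111111)·(1100110000100001110011001110011) mod 2 = 0+0+0+0+0+0+0+0+0+0+1+0+0+0+0+0+0+0+0+0+0+0+0+0+1+1+1+0+0+1+1 mod 2 = 0
  s[4] = (0000000000000001111111111111111)·(1100110000100001110011001110011) mod 2 = 0+0+0+0+0+0+0+0+0+0+0+0+0+0+0+1+1+1+0+0+1+1+0+0+1+1+1+0+0+1+1 mod 2 = 0
Syndrome = 01000
Column 2 of H equals this syndrome → error at bit 2 (1-indexed).
Flip bit 2: 1100110000100001110011001110011 → 1000110000100001110011001110011
Extract data bits at positions {3,5,6,7,9,10,11,12,13,14,15,17,18,19,20,21,22,23,24,25,26,27,28,29,30,31}: 01100010000110011001110011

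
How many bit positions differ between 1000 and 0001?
XOR = 1001, count of 1s = 2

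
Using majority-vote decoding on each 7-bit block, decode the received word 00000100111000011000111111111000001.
Split into 7-bit blocks and majority-vote each:
  block 1 = 0000010: 1 ones, 6 zeros → 0
  block 2 = 0111000: 3 ones, 4 zeros → 0
  block 3 = 0110001: 3 ones, 4 zeros → 0
  block 4 = 1111111: 7 ones, 0 zeros → 1
  block 5 = 1000001: 2 ones, 5 zeros → 0
Decoded = 00010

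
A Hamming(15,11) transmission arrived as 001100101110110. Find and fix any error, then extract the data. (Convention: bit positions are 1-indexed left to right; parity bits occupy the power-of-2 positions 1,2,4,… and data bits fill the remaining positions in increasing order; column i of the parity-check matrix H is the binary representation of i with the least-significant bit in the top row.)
Syndrome s = H · r^T (mod 2), r = 001100101110110:
  s[0] = (101010101010101)·(001100101110110) mod 2 = 0+0+1+0+0+0+1+0+1+0+1+0+1+0+0 mod 2 = 1
  s[1] = (011001100110011)·(001100101110110) mod 2 = 0+0+1+0+0+0+1+0+0+1+1+0+0+1+0 mod 2 = 1
  s[2] = (000111100001111)·(001100101110110) mod 2 = 0+0+0+1+0+0+1+0+0+0+0+0+1+1+0 mod 2 = 0
  s[3] = (000000011111111)·(001100101110110) mod 2 = 0+0+0+0+0+0+0+0+1+1+1+0+1+1+0 mod 2 = 1
Syndrome = 1101
Column 11 of H equals this syndrome → error at bit 11 (1-indexed).
Flip bit 11: 001100101110110 → 001100101100110
Extract data bits at positions {3,5,6,7,9,10,11,12,13,14,15}: 10011100110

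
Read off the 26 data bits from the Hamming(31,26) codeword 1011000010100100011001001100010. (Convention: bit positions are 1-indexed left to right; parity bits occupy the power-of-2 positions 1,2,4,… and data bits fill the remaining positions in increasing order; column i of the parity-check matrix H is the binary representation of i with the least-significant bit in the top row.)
Parity bits occupy power-of-2 positions; data bits are at positions {3,5,6,7,9,10,11,12,13,14,15,17,18,19,20,21,22,23,24,25,26,27,28,29,30,31} (1-indexed).
Extract: c[3]=1 c[5]=0 c[6]=0 c[7]=0 c[9]=1 c[10]=0 c[11]=1 c[12]=0 c[13]=0 c[14]=1 c[15]=0 c[17]=0 c[18]=1 c[19]=1 c[20]=0 c[21]=0 c[22]=1 c[23]=0 c[24]=0 c[25]=1 c[26]=1 c[27]=0 c[28]=0 c[29]=0 c[30]=1 c[31]=0
Data = 10001010010011001001100010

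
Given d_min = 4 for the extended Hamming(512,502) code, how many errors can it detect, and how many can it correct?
Detection only: up to d_min − 1 = 3 errors.
Correction: up to ⌊(d_min − 1)/2⌋ = ⌊3/2⌋ = 1 errors.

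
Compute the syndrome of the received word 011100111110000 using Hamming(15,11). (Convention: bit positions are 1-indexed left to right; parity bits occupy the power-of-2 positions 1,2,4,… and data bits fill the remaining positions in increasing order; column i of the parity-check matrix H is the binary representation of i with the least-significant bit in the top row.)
Syndrome s = H · r^T (mod 2), r = 011100111110000:
  s[0] = (101010101010101)·(011100111110000) mod 2 = 0+0+1+0+0+0+1+0+1+0+1+0+0+0+0 mod 2 = 0
  s[1] = (011001100110011)·(011100111110000) mod 2 = 0+1+1+0+0+0+1+0+0+1+1+0+0+0+0 mod 2 = 1
  s[2] = (000111100001111)·(011100111110000) mod 2 = 0+0+0+1+0+0+1+0+0+0+0+0+0+0+0 mod 2 = 0
  s[3] = (000000011111111)·(011100111110000) mod 2 = 0+0+0+0+0+0+0+1+1+1+1+0+0+0+0 mod 2 = 0
Syndrome = 0100
Non-zero syndrome: error at position 2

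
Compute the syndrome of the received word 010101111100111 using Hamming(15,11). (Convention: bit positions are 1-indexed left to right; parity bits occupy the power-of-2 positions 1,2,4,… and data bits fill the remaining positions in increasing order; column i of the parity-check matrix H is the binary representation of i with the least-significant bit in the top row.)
Syndrome s = H · r^T (mod 2), r = 010101111100111:
  s[0] = (101010101010101)·(010101111100111) mod 2 = 0+0+0+0+0+0+1+0+1+0+0+0+1+0+1 mod 2 = 0
  s[1] = (011001100110011)·(010101111100111) mod 2 = 0+1+0+0+0+1+1+0+0+1+0+0+0+1+1 mod 2 = 0
  s[2] = (000111100001111)·(010101111100111) mod 2 = 0+0+0+1+0+1+1+0+0+0+0+0+1+1+1 mod 2 = 0
  s[3] = (000000011111111)·(010101111100111) mod 2 = 0+0+0+0+0+0+0+1+1+1+0+0+1+1+1 mod 2 = 0
Syndrome = 0000
s = 0: no error detected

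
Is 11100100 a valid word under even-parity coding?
Sum of all bits: 1+1+1+0+0+1+0+0 = 4; 4 mod 2 = 0. Result is 0 → valid parity.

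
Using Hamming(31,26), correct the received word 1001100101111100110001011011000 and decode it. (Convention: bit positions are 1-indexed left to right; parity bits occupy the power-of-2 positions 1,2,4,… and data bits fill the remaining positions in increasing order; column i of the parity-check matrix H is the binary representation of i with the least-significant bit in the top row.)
Syndrome s = H · r^T (mod 2), r = 1001100101111100110001011011000:
  s[0] = (1010101010101010101010101010101)·(1001100101111100110001011011000) mod 2 = 1+0+0+0+1+0+0+0+0+0+1+0+1+0+0+0+1+0+0+0+0+0+0+0+1+0+1+0+0+0+0 mod 2 = 1
  s[1] = (0110011001100110011001100110011)·(1001100101111100110001011011000) mod 2 = 0+0+0+0+0+0+0+0+0+1+1+0+0+1+0+0+0+1+0+0+0+1+0+0+0+0+1+0+0+0+0 mod 2 = 0
  s[2] = (0001111000011110000111100001111)·(1001100101111100110001011011000) mod 2 = 0+0+0+1+1+0+0+0+0+0+0+1+1+1+0+0+0+0+0+0+0+1+0+0+0+0+0+1+0+0+0 mod 2 = 1
  s[3] = (0000000111111110000000011111111)·(1001100101111100110001011011000) mod 2 = 0+0+0+0+0+0+0+1+0+1+1+1+1+1+0+0+0+0+0+0+0+0+0+1+1+0+1+1+0+0+0 mod 2 = 0
  s[4] = (0000000000000001111111111111111)·(1001100101111100110001011011000) mod 2 = 0+0+0+0+0+0+0+0+0+0+0+0+0+0+0+0+1+1+0+0+0+1+0+1+1+0+1+1+0+0+0 mod 2 = 1
Syndrome = 10101
Column 21 of H equals this syndrome → error at bit 21 (1-indexed).
Flip bit 21: 1001100101111100110001011011000 → 1001100101111100110011011011000
Extract data bits at positions {3,5,6,7,9,10,11,12,13,14,15,17,18,19,20,21,22,23,24,25,26,27,28,29,30,31}: 01000111110110011011011000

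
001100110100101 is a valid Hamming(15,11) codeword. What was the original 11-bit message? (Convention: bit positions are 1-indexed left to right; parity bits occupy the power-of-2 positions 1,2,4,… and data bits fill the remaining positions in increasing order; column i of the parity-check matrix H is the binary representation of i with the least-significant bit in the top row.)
Parity bits occupy power-of-2 positions; data bits are at positions {3,5,6,7,9,10,11,12,13,14,15} (1-indexed).
Extract: c[3]=1 c[5]=0 c[6]=0 c[7]=1 c[9]=0 c[10]=1 c[11]=0 c[12]=0 c[13]=1 c[14]=0 c[15]=1
Data = 10010100101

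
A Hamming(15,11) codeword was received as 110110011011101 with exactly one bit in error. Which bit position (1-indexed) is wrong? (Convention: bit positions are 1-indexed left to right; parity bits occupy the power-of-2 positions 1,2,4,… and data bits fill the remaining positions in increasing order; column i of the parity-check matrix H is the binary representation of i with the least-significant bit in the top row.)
Syndrome s = H · r^T (mod 2), r = 110110011011101:
  s[0] = (101010101010101)·(110110011011101) mod 2 = 1+0+0+0+1+0+0+0+1+0+1+0+1+0+1 mod 2 = 0
  s[1] = (011001100110011)·(110110011011101) mod 2 = 0+1+0+0+0+0+0+0+0+0+1+0+0+0+1 mod 2 = 1
  s[2] = (000111100001111)·(110110011011101) mod 2 = 0+0+0+1+1+0+0+0+0+0+0+1+1+0+1 mod 2 = 1
  s[3] = (000000011111111)·(110110011011101) mod 2 = 0+0+0+0+0+0+0+1+1+0+1+1+1+0+1 mod 2 = 0
Syndrome = 0110
Column i of H is the binary representation of i, so the syndrome is the binary index of the flipped bit.
Read s = 0110 with s[0] as LSB: 0·2^0 + 1·2^1 + 1·2^2 + 0·2^3 = 6.
Error is at bit position 6.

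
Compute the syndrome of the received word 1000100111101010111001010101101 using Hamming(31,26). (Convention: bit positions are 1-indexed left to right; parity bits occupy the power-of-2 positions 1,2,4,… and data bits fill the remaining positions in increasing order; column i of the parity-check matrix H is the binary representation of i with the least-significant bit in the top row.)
Syndrome s = H · r^T (mod 2), r = 1000100111101010111001010101101:
  s[0] = (1010101010101010101010101010101)·(1000100111101010111001010101101) mod 2 = 1+0+0+0+1+0+0+0+1+0+1+0+1+0+1+0+1+0+1+0+0+0+0+0+0+0+0+0+1+0+1 mod 2 = 0
  s[1] = (0110011001100110011001100110011)·(1000100111101010111001010101101) mod 2 = 0+0+0+0+0+0+0+0+0+1+1+0+0+0+1+0+0+1+1+0+0+1+0+0+0+1+0+0+0+0+1 mod 2 = 0
  s[2] = (0001111000011110000111100001111)·(1000100111101010111001010101101) mod 2 = 0+0+0+0+1+0+0+0+0+0+0+0+1+0+1+0+0+0+0+0+0+1+0+0+0+0+0+1+1+0+1 mod 2 = 1
  s[3] = (0000000111111110000000011111111)·(1000100111101010111001010101101) mod 2 = 0+0+0+0+0+0+0+1+1+1+1+0+1+0+1+0+0+0+0+0+0+0+0+1+0+1+0+1+1+0+1 mod 2 = 1
  s[4] = (0000000000000001111111111111111)·(1000100111101010111001010101101) mod 2 = 0+0+0+0+0+0+0+0+0+0+0+0+0+0+0+0+1+1+1+0+0+1+0+1+0+1+0+1+1+0+1 mod 2 = 1
Syndrome = 00111
Non-zero syndrome: error at position 28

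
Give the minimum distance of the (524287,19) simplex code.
d_min = 262144 (every nonzero codeword of the simplex code S_19 has weight 2^(r−1) = 262144).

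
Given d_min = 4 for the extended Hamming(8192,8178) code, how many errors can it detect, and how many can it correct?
Detection only: up to d_min − 1 = 3 errors.
Correction: up to ⌊(d_min − 1)/2⌋ = ⌊3/2⌋ = 1 errors.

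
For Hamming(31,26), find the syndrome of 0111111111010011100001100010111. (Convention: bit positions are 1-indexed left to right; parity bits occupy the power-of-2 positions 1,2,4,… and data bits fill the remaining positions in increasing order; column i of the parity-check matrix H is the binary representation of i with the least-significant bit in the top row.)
Syndrome s = H · r^T (mod 2), r = 0111111111010011100001100010111:
  s[0] = (1010101010101010101010101010101)·(0111111111010011100001100010111) mod 2 = 0+0+1+0+1+0+1+0+1+0+0+0+0+0+1+0+1+0+0+0+0+0+1+0+0+0+1+0+1+0+1 mod 2 = 0
  s[1] = (0110011001100110011001100110011)·(0111111111010011100001100010111) mod 2 = 0+1+1+0+0+1+1+0+0+1+0+0+0+0+1+0+0+0+0+0+0+1+1+0+0+0+1+0+0+1+1 mod 2 = 1
  s[2] = (0001111000011110000111100001111)·(0111111111010011100001100010111) mod 2 = 0+0+0+1+1+1+1+0+0+0+0+1+0+0+1+0+0+0+0+0+0+1+1+0+0+0+0+0+1+1+1 mod 2 = 1
  s[3] = (0000000111111110000000011111111)·(0111111111010011100001100010111) mod 2 = 0+0+0+0+0+0+0+1+1+1+0+1+0+0+1+0+0+0+0+0+0+0+0+0+0+0+1+0+1+1+1 mod 2 = 1
  s[4] = (0000000000000001111111111111111)·(0111111111010011100001100010111) mod 2 = 0+0+0+0+0+0+0+0+0+0+0+0+0+0+0+1+1+0+0+0+0+1+1+0+0+0+1+0+1+1+1 mod 2 = 0
Syndrome = 01110
Non-zero syndrome: error at position 14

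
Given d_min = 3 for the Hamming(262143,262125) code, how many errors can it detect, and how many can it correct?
Detection only: up to d_min − 1 = 2 errors.
Correction: up to ⌊(d_min − 1)/2⌋ = ⌊2/2⌋ = 1 errors.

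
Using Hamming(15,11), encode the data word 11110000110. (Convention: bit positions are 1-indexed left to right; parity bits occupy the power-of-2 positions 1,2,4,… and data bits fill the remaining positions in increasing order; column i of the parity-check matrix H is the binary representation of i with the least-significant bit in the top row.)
Codeword c = d · G (mod 2), d = 11110000110:
  c[0] = d·G[:,0] = (11110000110)·(11011010101) mod 2 = 1+1+0+1+0+0+0+0+1+0+0 mod 2 = 0
  c[1] = d·G[:,1] = (11110000110)·(10110110011) mod 2 = 1+0+1+1+0+0+0+0+0+1+0 mod 2 = 0
  c[2] = d·G[:,2] = (11110000110)·(10000000000) mod 2 = 1+0+0+0+0+0+0+0+0+0+0 mod 2 = 1
  c[3] = d·G[:,3] = (11110000110)·(01110001111) mod 2 = 0+1+1+1+0+0+0+0+1+1+0 mod 2 = 1
  c[4] = d·G[:,4] = (11110000110)·(01000000000) mod 2 = 0+1+0+0+0+0+0+0+0+0+0 mod 2 = 1
  c[5] = d·G[:,5] = (11110000110)·(00100000000) mod 2 = 0+0+1+0+0+0+0+0+0+0+0 mod 2 = 1
  c[6] = d·G[:,6] = (11110000110)·(00010000000) mod 2 = 0+0+0+1+0+0+0+0+0+0+0 mod 2 = 1
  c[7] = d·G[:,7] = (11110000110)·(00001111111) mod 2 = 0+0+0+0+0+0+0+0+1+1+0 mod 2 = 0
  c[8] = d·G[:,8] = (11110000110)·(00001000000) mod 2 = 0+0+0+0+0+0+0+0+0+0+0 mod 2 = 0
  c[9] = d·G[:,9] = (11110000110)·(00000100000) mod 2 = 0+0+0+0+0+0+0+0+0+0+0 mod 2 = 0
  c[10] = d·G[:,10] = (11110000110)·(00000010000) mod 2 = 0+0+0+0+0+0+0+0+0+0+0 mod 2 = 0
  c[11] = d·G[:,11] = (11110000110)·(00000001000) mod 2 = 0+0+0+0+0+0+0+0+0+0+0 mod 2 = 0
  c[12] = d·G[:,12] = (11110000110)·(00000000100) mod 2 = 0+0+0+0+0+0+0+0+1+0+0 mod 2 = 1
  c[13] = d·G[:,13] = (11110000110)·(00000000010) mod 2 = 0+0+0+0+0+0+0+0+0+1+0 mod 2 = 1
  c[14] = d·G[:,14] = (11110000110)·(00000000001) mod 2 = 0+0+0+0+0+0+0+0+0+0+0 mod 2 = 0
Codeword = 001111100000110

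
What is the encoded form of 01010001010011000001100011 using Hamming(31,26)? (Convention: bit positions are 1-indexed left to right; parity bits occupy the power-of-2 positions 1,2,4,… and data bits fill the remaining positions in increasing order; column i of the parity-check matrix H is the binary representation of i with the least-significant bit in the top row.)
Codeword c = d · G (mod 2), d = 01010001010011000001100011:
  c[0] = d·G[:,0] = (01010001010011000001100011)·(11011010101101010101010101) mod 2 = 0+1+0+1+0+0+0+0+0+0+0+0+0+1+0+0+0+0+0+1+0+0+0+0+0+1 mod 2 = 1
  c[1] = d·G[:,1] = (01010001010011000001100011)·(10110110011011001100110011) mod 2 = 0+0+0+1+0+0+0+0+0+1+0+0+1+1+0+0+0+0+0+0+1+0+0+0+1+1 mod 2 = 1
  c[2] = d·G[:,2] = (01010001010011000001100011)·(10000000000000000000000000) mod 2 = 0+0+0+0+0+0+0+0+0+0+0+0+0+0+0+0+0+0+0+0+0+0+0+0+0+0 mod 2 = 0
  c[3] = d·G[:,3] = (01010001010011000001100011)·(01110001111000111100001111) mod 2 = 0+1+0+1+0+0+0+1+0+1+0+0+0+0+0+0+0+0+0+0+0+0+0+0+1+1 mod 2 = 0
  c[4] = d·G[:,4] = (01010001010011000001100011)·(01000000000000000000000000) mod 2 = 0+1+0+0+0+0+0+0+0+0+0+0+0+0+0+0+0+0+0+0+0+0+0+0+0+0 mod 2 = 1
  c[5] = d·G[:,5] = (01010001010011000001100011)·(00100000000000000000000000) mod 2 = 0+0+0+0+0+0+0+0+0+0+0+0+0+0+0+0+0+0+0+0+0+0+0+0+0+0 mod 2 = 0
  c[6] = d·G[:,6] = (01010001010011000001100011)·(00010000000000000000000000) mod 2 = 0+0+0+1+0+0+0+0+0+0+0+0+0+0+0+0+0+0+0+0+0+0+0+0+0+0 mod 2 = 1
  c[7] = d·G[:,7] = (01010001010011000001100011)·(00001111111000000011111111) mod 2 = 0+0+0+0+0+0+0+1+0+1+0+0+0+0+0+0+0+0+0+1+1+0+0+0+1+1 mod 2 = 0
  c[8] = d·G[:,8] = (01010001010011000001100011)·(00001000000000000000000000) mod 2 = 0+0+0+0+0+0+0+0+0+0+0+0+0+0+0+0+0+0+0+0+0+0+0+0+0+0 mod 2 = 0
  c[9] = d·G[:,9] = (01010001010011000001100011)·(00000100000000000000000000) mod 2 = 0+0+0+0+0+0+0+0+0+0+0+0+0+0+0+0+0+0+0+0+0+0+0+0+0+0 mod 2 = 0
  c[10] = d·G[:,10] = (01010001010011000001100011)·(00000010000000000000000000) mod 2 = 0+0+0+0+0+0+0+0+0+0+0+0+0+0+0+0+0+0+0+0+0+0+0+0+0+0 mod 2 = 0
  c[11] = d·G[:,11] = (01010001010011000001100011)·(00000001000000000000000000) mod 2 = 0+0+0+0+0+0+0+1+0+0+0+0+0+0+0+0+0+0+0+0+0+0+0+0+0+0 mod 2 = 1
  c[12] = d·G[:,12] = (01010001010011000001100011)·(00000000100000000000000000) mod 2 = 0+0+0+0+0+0+0+0+0+0+0+0+0+0+0+0+0+0+0+0+0+0+0+0+0+0 mod 2 = 0
  c[13] = d·G[:,13] = (01010001010011000001100011)·(00000000010000000000000000) mod 2 = 0+0+0+0+0+0+0+0+0+1+0+0+0+0+0+0+0+0+0+0+0+0+0+0+0+0 mod 2 = 1
  c[14] = d·G[:,14] = (01010001010011000001100011)·(00000000001000000000000000) mod 2 = 0+0+0+0+0+0+0+0+0+0+0+0+0+0+0+0+0+0+0+0+0+0+0+0+0+0 mod 2 = 0
  c[15] = d·G[:,15] = (01010001010011000001100011)·(00000000000111111111111111) mod 2 = 0+0+0+0+0+0+0+0+0+0+0+0+1+1+0+0+0+0+0+1+1+0+0+0+1+1 mod 2 = 0
  c[16] = d·G[:,16] = (01010001010011000001100011)·(00000000000100000000000000) mod 2 = 0+0+0+0+0+0+0+0+0+0+0+0+0+0+0+0+0+0+0+0+0+0+0+0+0+0 mod 2 = 0
  c[17] = d·G[:,17] = (01010001010011000001100011)·(00000000000010000000000000) mod 2 = 0+0+0+0+0+0+0+0+0+0+0+0+1+0+0+0+0+0+0+0+0+0+0+0+0+0 mod 2 = 1
  c[18] = d·G[:,18] = (01010001010011000001100011)·(00000000000001000000000000) mod 2 = 0+0+0+0+0+0+0+0+0+0+0+0+0+1+0+0+0+0+0+0+0+0+0+0+0+0 mod 2 = 1
  c[19] = d·G[:,19] = (01010001010011000001100011)·(00000000000000100000000000) mod 2 = 0+0+0+0+0+0+0+0+0+0+0+0+0+0+0+0+0+0+0+0+0+0+0+0+0+0 mod 2 = 0
  c[20] = d·G[:,20] = (01010001010011000001100011)·(00000000000000010000000000) mod 2 = 0+0+0+0+0+0+0+0+0+0+0+0+0+0+0+0+0+0+0+0+0+0+0+0+0+0 mod 2 = 0
  c[21] = d·G[:,21] = (01010001010011000001100011)·(00000000000000001000000000) mod 2 = 0+0+0+0+0+0+0+0+0+0+0+0+0+0+0+0+0+0+0+0+0+0+0+0+0+0 mod 2 = 0
  c[22] = d·G[:,22] = (01010001010011000001100011)·(00000000000000000100000000) mod 2 = 0+0+0+0+0+0+0+0+0+0+0+0+0+0+0+0+0+0+0+0+0+0+0+0+0+0 mod 2 = 0
  c[23] = d·G[:,23] = (01010001010011000001100011)·(00000000000000000010000000) mod 2 = 0+0+0+0+0+0+0+0+0+0+0+0+0+0+0+0+0+0+0+0+0+0+0+0+0+0 mod 2 = 0
  c[24] = d·G[:,24] = (01010001010011000001100011)·(00000000000000000001000000) mod 2 = 0+0+0+0+0+0+0+0+0+0+0+0+0+0+0+0+0+0+0+1+0+0+0+0+0+0 mod 2 = 1
  c[25] = d·G[:,25] = (01010001010011000001100011)·(00000000000000000000100000) mod 2 = 0+0+0+0+0+0+0+0+0+0+0+0+0+0+0+0+0+0+0+0+1+0+0+0+0+0 mod 2 = 1
  c[26] = d·G[:,26] = (01010001010011000001100011)·(00000000000000000000010000) mod 2 = 0+0+0+0+0+0+0+0+0+0+0+0+0+0+0+0+0+0+0+0+0+0+0+0+0+0 mod 2 = 0
  c[27] = d·G[:,27] = (01010001010011000001100011)·(00000000000000000000001000) mod 2 = 0+0+0+0+0+0+0+0+0+0+0+0+0+0+0+0+0+0+0+0+0+0+0+0+0+0 mod 2 = 0
  c[28] = d·G[:,28] = (01010001010011000001100011)·(00000000000000000000000100) mod 2 = 0+0+0+0+0+0+0+0+0+0+0+0+0+0+0+0+0+0+0+0+0+0+0+0+0+0 mod 2 = 0
  c[29] = d·G[:,29] = (01010001010011000001100011)·(00000000000000000000000010) mod 2 = 0+0+0+0+0+0+0+0+0+0+0+0+0+0+0+0+0+0+0+0+0+0+0+0+1+0 mod 2 = 1
  c[30] = d·G[:,30] = (01010001010011000001100011)·(00000000000000000000000001) mod 2 = 0+0+0+0+0+0+0+0+0+0+0+0+0+0+0+0+0+0+0+0+0+0+0+0+0+1 mod 2 = 1
Codeword = 1100101000010100011000001100011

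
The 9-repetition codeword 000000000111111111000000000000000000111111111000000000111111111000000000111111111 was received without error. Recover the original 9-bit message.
Split into 9-bit blocks: 000000000 111111111 000000000 000000000 111111111 000000000 111111111 000000000 111111111
Data = 010010101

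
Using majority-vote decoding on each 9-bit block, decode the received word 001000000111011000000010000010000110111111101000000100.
Split into 9-bit blocks and majority-vote each:
  block 1 = 001000000: 1 ones, 8 zeros → 0
  block 2 = 111011000: 5 ones, 4 zeros → 1
  block 3 = 000010000: 1 ones, 8 zeros → 0
  block 4 = 010000110: 3 ones, 6 zeros → 0
  block 5 = 111111101: 8 ones, 1 zeros → 1
  block 6 = 000000100: 1 ones, 8 zeros → 0
Decoded = 010010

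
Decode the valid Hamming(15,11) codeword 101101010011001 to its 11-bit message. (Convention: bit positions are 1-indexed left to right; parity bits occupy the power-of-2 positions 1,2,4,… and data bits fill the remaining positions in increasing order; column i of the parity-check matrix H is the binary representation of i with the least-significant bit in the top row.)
Parity bits occupy power-of-2 positions; data bits are at positions {3,5,6,7,9,10,11,12,13,14,15} (1-indexed).
Extract: c[3]=1 c[5]=0 c[6]=1 c[7]=0 c[9]=0 c[10]=0 c[11]=1 c[12]=1 c[13]=0 c[14]=0 c[15]=1
Data = 10100011001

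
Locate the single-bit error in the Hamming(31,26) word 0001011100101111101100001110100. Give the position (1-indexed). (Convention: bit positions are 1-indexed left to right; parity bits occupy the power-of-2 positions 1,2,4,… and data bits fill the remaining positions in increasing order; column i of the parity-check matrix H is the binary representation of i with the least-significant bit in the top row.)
Syndrome s = H · r^T (mod 2), r = 0001011100101111101100001110100:
  s[0] = (1010101010101010101010101010101)·(0001011100101111101100001110100) mod 2 = 0+0+0+0+0+0+1+0+0+0+1+0+1+0+1+0+1+0+1+0+0+0+0+0+1+0+1+0+1+0+0 mod 2 = 1
  s[1] = (0110011001100110011001100110011)·(0001011100101111101100001110100) mod 2 = 0+0+0+0+0+1+1+0+0+0+1+0+0+1+1+0+0+0+1+0+0+0+0+0+0+1+1+0+0+0+0 mod 2 = 0
  s[2] = (0001111000011110000111100001111)·(0001011100101111101100001110100) mod 2 = 0+0+0+1+0+1+1+0+0+0+0+0+1+1+1+0+0+0+0+1+0+0+0+0+0+0+0+0+1+0+0 mod 2 = 0
  s[3] = (0000000111111110000000011111111)·(0001011100101111101100001110100) mod 2 = 0+0+0+0+0+0+0+1+0+0+1+0+1+1+1+0+0+0+0+0+0+0+0+0+1+1+1+0+1+0+0 mod 2 = 1
  s[4] = (0000000000000001111111111111111)·(0001011100101111101100001110100) mod 2 = 0+0+0+0+0+0+0+0+0+0+0+0+0+0+0+1+1+0+1+1+0+0+0+0+1+1+1+0+1+0+0 mod 2 = 0
Syndrome = 10010
Column i of H is the binary representation of i, so the syndrome is the binary index of the flipped bit.
Read s = 10010 with s[0] as LSB: 1·2^0 + 0·2^1 + 0·2^2 + 1·2^3 + 0·2^4 = 9.
Error is at bit position 9.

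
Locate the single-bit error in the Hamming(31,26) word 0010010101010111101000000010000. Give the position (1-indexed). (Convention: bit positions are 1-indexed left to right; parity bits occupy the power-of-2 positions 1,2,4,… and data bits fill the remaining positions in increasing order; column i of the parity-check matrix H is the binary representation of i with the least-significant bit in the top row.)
Syndrome s = H · r^T (mod 2), r = 0010010101010111101000000010000:
  s[0] = (1010101010101010101010101010101)·(0010010101010111101000000010000) mod 2 = 0+0+1+0+0+0+0+0+0+0+0+0+0+0+1+0+1+0+1+0+0+0+0+0+0+0+1+0+0+0+0 mod 2 = 1
  s[1] = (0110011001100110011001100110011)·(0010010101010111101000000010000) mod 2 = 0+0+1+0+0+1+0+0+0+1+0+0+0+1+1+0+0+0+1+0+0+0+0+0+0+0+1+0+0+0+0 mod 2 = 1
  s[2] = (0001111000011110000111100001111)·(0010010101010111101000000010000) mod 2 = 0+0+0+0+0+1+0+0+0+0+0+1+0+1+1+0+0+0+0+0+0+0+0+0+0+0+0+0+0+0+0 mod 2 = 0
  s[3] = (0000000111111110000000011111111)·(0010010101010111101000000010000) mod 2 = 0+0+0+0+0+0+0+1+0+1+0+1+0+1+1+0+0+0+0+0+0+0+0+0+0+0+1+0+0+0+0 mod 2 = 0
  s[4] = (0000000000000001111111111111111)·(0010010101010111101000000010000) mod 2 = 0+0+0+0+0+0+0+0+0+0+0+0+0+0+0+1+1+0+1+0+0+0+0+0+0+0+1+0+0+0+0 mod 2 = 0
Syndrome = 11000
Column i of H is the binary representation of i, so the syndrome is the binary index of the flipped bit.
Read s = 11000 with s[0] as LSB: 1·2^0 + 1·2^1 + 0·2^2 + 0·2^3 + 0·2^4 = 3.
Error is at bit position 3.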